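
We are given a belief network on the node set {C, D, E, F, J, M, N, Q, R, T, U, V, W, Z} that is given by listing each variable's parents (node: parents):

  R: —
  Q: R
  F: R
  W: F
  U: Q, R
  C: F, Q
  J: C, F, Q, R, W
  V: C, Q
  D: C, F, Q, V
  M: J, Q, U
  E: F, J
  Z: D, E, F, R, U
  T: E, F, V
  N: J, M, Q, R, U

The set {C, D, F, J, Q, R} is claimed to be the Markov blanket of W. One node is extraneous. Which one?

D

W's children: J.
W has parent F.
Other parents of W's children:
  J: C, F, Q, R
MB(W) = {C, F, J, Q, R}.
D is neither a parent, child, nor co-parent of W, so it does not belong.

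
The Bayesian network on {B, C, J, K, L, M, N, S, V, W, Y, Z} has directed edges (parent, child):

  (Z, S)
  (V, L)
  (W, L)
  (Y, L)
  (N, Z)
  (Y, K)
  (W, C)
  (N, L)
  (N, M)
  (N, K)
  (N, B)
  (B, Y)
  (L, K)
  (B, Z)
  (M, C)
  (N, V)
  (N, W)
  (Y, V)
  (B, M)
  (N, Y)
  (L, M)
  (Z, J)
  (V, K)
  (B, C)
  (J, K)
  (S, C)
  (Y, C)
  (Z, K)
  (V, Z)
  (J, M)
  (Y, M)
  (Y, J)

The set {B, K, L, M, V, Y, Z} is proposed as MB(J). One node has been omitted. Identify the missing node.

A node's Markov blanket = Pa ∪ Ch ∪ (parents of Ch other than the node itself).
J's parents: Y, Z.
J's children: K, M.
Other parents of J's children:
  parents(K) \ {J} = {L, N, V, Y, Z}.
  parents(M) \ {J} = {B, L, N, Y}.
MB(J) = {B, K, L, M, N, V, Y, Z}.
Comparing with the claimed set, N is missing.

N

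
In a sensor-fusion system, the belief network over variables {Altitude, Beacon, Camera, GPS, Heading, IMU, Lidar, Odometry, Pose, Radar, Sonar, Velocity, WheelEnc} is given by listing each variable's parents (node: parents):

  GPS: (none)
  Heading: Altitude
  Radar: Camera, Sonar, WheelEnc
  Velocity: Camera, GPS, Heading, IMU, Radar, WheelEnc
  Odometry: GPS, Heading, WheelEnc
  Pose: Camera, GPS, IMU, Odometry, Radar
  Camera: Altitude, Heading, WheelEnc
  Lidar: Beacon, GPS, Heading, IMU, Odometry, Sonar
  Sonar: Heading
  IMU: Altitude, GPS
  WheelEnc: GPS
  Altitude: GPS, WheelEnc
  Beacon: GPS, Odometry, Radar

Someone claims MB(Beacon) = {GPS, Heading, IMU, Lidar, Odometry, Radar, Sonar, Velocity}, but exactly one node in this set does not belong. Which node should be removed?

By definition, MB(Beacon) is built from Beacon's parents, Beacon's children, and the co-parents of Beacon.
Beacon has child Lidar.
Parents of Beacon: GPS, Odometry, Radar.
Co-parents of Beacon (other parents of its children):
  Lidar's other parents are GPS, Heading, IMU, Odometry, Sonar.
MB(Beacon) = {GPS, Heading, IMU, Lidar, Odometry, Radar, Sonar}.
Velocity is neither a parent, child, nor co-parent of Beacon, so it does not belong.

Velocity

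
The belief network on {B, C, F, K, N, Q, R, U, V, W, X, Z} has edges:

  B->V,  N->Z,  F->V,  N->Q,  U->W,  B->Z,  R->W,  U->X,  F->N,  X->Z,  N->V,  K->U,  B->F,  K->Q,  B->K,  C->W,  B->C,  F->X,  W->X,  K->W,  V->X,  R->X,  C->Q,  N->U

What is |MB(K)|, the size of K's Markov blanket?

Recall MB(v) = parents ∪ children ∪ spouses, where spouses are the other parents of v's children.
K's parents: B.
Ch(K) = {Q, U, W}.
Parents of each child, excluding K:
  Q: C, N
  U: N
  W: C, R, U
MB(K) = {B, C, N, Q, R, U, W}, which has 7 nodes.

7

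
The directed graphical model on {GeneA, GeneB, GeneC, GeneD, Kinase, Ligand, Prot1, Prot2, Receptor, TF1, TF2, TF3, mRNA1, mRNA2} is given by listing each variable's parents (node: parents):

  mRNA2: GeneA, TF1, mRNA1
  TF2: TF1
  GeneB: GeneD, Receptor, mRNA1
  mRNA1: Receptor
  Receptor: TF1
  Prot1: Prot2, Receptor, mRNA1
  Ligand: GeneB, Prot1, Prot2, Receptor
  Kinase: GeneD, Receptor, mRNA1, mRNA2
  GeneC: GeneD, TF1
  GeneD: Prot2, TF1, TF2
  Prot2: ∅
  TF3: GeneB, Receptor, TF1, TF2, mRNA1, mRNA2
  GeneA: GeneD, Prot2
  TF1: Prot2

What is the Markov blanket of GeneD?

{GeneA, GeneB, GeneC, Kinase, Prot2, Receptor, TF1, TF2, mRNA1, mRNA2}

Parents of GeneD: Prot2, TF1, TF2.
GeneD has children GeneA, GeneB, GeneC, Kinase.
Co-parents of GeneD (other parents of its children):
  GeneA: Prot2
  GeneC: TF1
  GeneB: Receptor, mRNA1
  Kinase: Receptor, mRNA1, mRNA2
So the Markov blanket of GeneD is {GeneA, GeneB, GeneC, Kinase, Prot2, Receptor, TF1, TF2, mRNA1, mRNA2}.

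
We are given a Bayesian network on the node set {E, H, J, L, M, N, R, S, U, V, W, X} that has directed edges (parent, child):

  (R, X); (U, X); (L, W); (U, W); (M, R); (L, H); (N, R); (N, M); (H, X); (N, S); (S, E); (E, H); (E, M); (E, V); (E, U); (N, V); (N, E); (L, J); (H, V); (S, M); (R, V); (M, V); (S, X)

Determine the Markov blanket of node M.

The Markov blanket of a node is its parents, its children, and the other parents of its children.
Parents of M: E, N, S.
M has children R, V.
Co-parents of M (other parents of its children):
  R also has parent N.
  V's other parents are E, H, N, R.
So the Markov blanket of M is {E, H, N, R, S, V}.

{E, H, N, R, S, V}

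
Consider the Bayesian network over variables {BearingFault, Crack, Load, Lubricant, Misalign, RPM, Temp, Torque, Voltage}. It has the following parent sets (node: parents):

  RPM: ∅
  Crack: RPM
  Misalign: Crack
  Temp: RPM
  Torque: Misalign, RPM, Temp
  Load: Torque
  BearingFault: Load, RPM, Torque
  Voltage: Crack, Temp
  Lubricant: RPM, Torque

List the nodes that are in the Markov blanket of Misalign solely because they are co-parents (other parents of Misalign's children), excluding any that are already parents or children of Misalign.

Children of Misalign: Torque.
  Torque's other parents are RPM, Temp.
Excluding nodes already adjacent to Misalign (Crack, Torque), the co-parent-only contribution is {RPM, Temp}.

{RPM, Temp}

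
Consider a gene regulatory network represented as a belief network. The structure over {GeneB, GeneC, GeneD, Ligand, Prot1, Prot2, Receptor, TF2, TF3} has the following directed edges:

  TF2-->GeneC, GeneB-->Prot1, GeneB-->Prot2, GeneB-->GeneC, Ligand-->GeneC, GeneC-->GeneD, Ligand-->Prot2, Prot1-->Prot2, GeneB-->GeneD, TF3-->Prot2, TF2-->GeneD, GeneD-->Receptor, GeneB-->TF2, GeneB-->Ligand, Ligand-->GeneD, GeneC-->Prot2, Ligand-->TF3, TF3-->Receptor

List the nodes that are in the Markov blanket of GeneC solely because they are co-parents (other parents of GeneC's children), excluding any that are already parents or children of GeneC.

{Prot1, TF3}

Children of GeneC: GeneD, Prot2.
  parents(Prot2) \ {GeneC} = {GeneB, Ligand, Prot1, TF3}.
  GeneD's other parents are GeneB, Ligand, TF2.
Excluding nodes already adjacent to GeneC (GeneB, GeneD, Ligand, Prot2, TF2), the co-parent-only contribution is {Prot1, TF3}.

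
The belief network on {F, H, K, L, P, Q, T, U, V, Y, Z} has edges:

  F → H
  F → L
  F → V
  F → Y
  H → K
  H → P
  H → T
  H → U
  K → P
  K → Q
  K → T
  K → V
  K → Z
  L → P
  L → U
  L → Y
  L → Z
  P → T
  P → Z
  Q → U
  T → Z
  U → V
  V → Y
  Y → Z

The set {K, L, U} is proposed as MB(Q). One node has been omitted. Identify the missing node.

Parents of Q: K.
Children of Q: U.
Other parents of Q's children:
  U: H, L
MB(Q) = {H, K, L, U}.
Comparing with the claimed set, H is missing.

H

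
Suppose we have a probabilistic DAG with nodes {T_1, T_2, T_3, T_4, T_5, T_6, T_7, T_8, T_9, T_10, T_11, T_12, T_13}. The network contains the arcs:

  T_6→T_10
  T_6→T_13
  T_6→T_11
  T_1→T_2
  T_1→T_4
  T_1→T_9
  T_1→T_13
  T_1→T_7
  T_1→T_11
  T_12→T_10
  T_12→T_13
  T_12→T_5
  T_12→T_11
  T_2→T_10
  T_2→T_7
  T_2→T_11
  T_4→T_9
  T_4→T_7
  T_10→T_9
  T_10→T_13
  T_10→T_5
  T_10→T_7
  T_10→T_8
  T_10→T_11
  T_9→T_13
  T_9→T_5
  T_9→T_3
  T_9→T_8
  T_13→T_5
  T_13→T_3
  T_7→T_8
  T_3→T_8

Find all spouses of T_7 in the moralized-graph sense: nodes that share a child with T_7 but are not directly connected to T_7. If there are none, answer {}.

Children of T_7: T_8.
  T_8 also has parents T_3, T_9, T_10.
Excluding nodes already adjacent to T_7 (T_1, T_2, T_4, T_8, T_10), the co-parent-only contribution is {T_3, T_9}.

{T_3, T_9}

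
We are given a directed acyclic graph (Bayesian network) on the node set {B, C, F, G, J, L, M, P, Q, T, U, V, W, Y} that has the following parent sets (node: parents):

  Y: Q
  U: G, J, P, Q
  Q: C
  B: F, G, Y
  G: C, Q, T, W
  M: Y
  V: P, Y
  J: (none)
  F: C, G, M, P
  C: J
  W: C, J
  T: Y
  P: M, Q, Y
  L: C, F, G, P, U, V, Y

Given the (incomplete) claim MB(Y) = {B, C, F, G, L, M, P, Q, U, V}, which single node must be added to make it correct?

Y's parents: Q.
Ch(Y) = {B, L, M, P, T, V}.
Parents of each child, excluding Y:
  T: no additional parents.
  M has no other parent.
  P's other parents are M, Q.
  V's other parent is P.
  B also has parents F, G.
  L's other parents are C, F, G, P, U, V.
MB(Y) = {B, C, F, G, L, M, P, Q, T, U, V}.
Comparing with the claimed set, T is missing.

T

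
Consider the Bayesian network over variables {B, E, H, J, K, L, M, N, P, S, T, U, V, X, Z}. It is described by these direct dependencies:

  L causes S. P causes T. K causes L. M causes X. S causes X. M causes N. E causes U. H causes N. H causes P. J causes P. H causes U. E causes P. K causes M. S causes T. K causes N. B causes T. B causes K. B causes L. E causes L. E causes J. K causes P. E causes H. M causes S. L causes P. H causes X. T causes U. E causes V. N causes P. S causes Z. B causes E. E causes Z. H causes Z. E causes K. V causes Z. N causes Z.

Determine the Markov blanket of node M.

Parents of M: K.
Children of M: N, S, X.
Parents of each child, excluding M:
  N: H, K
  S: L
  X: H, S
So the Markov blanket of M is {H, K, L, N, S, X}.

{H, K, L, N, S, X}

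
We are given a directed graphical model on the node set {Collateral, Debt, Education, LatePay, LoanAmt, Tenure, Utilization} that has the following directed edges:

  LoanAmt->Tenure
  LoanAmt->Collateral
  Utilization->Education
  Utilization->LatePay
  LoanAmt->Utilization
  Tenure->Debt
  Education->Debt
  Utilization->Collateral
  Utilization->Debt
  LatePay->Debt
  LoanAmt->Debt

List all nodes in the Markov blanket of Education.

The Markov blanket of a node is its parents, its children, and the other parents of its children.
Children of Education: Debt.
Education has parent Utilization.
Co-parents of Education (other parents of its children):
  parents(Debt) \ {Education} = {LatePay, LoanAmt, Tenure, Utilization}.
So the Markov blanket of Education is {Debt, LatePay, LoanAmt, Tenure, Utilization}.

{Debt, LatePay, LoanAmt, Tenure, Utilization}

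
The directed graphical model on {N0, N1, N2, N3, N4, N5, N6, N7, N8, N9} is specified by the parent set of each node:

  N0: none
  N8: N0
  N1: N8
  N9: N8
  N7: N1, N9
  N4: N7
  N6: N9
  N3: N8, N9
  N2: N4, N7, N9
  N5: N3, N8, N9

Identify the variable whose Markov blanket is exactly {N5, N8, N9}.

N3

The target node must have every member of {N5, N8, N9} as a parent, child, or co-parent, and no others.
Parents of N3: N8, N9; children: N5; co-parents: N8, N9.
These exactly cover the given set, so the node is N3.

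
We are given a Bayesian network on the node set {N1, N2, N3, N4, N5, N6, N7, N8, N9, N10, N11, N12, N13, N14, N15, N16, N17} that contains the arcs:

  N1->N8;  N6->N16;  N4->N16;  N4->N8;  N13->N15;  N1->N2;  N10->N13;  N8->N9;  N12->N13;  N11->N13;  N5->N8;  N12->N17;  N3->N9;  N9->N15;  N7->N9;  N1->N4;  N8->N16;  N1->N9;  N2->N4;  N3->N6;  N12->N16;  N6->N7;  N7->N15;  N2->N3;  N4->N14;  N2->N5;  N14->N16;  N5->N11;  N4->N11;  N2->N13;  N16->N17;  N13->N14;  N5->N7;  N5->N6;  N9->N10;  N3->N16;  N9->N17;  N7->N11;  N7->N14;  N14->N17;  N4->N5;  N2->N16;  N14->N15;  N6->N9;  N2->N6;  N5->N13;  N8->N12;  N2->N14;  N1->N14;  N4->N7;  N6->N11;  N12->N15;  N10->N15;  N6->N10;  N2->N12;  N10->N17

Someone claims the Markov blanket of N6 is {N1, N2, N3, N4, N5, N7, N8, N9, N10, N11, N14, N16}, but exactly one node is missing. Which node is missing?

Ch(N6) = {N7, N9, N10, N11, N16}.
N6 has parents N2, N3, N5.
Other parents of N6's children:
  N7 also has parents N4, N5.
  N9's other parents are N1, N3, N7, N8.
  N10's other parent is N9.
  parents(N11) \ {N6} = {N4, N5, N7}.
  N16's other parents are N2, N3, N4, N8, N12, N14.
MB(N6) = {N1, N2, N3, N4, N5, N7, N8, N9, N10, N11, N12, N14, N16}.
Comparing with the claimed set, N12 is missing.

N12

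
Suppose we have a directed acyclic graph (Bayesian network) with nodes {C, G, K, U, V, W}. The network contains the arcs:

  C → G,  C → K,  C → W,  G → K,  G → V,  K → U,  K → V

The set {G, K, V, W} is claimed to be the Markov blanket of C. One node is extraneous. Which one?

A node's Markov blanket = Pa ∪ Ch ∪ (parents of Ch other than the node itself).
Pa(C) = {}.
C has children G, K, W.
For each child, the remaining parents (spouses of C):
  G: —
  K: G
  W: —
MB(C) = {G, K, W}.
V is neither a parent, child, nor co-parent of C, so it does not belong.

V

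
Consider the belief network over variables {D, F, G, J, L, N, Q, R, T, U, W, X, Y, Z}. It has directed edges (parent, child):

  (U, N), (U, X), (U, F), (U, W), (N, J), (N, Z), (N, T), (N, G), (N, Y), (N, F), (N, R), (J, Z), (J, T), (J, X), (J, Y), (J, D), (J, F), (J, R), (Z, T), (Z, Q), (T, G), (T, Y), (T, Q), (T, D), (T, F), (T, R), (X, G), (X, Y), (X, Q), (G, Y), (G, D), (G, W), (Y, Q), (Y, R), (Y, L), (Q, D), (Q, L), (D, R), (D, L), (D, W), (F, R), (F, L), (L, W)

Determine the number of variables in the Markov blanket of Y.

11

By definition, MB(Y) is built from Y's parents, Y's children, and the co-parents of Y.
Y has parents G, J, N, T, X.
Y's children: L, Q, R.
Co-parents of Y (other parents of its children):
  Q: T, X, Z
  R: D, F, J, N, T
  L: D, F, Q
MB(Y) = {D, F, G, J, L, N, Q, R, T, X, Z}, which has 11 nodes.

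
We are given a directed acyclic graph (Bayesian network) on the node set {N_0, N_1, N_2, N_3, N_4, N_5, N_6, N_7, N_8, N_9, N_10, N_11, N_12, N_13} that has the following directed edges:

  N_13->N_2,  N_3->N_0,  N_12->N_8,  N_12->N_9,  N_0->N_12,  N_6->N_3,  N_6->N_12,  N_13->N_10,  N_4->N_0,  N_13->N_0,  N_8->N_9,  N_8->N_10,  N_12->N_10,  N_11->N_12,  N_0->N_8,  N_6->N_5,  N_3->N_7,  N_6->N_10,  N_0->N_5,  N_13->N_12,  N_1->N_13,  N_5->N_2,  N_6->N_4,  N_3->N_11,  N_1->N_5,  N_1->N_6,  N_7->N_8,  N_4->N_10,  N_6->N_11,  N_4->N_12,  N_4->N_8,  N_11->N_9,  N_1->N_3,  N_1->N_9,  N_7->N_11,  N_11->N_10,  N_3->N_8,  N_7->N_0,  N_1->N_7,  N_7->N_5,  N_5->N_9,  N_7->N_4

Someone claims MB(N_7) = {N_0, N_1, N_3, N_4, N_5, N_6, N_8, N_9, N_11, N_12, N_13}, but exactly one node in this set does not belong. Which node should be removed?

Recall MB(v) = parents ∪ children ∪ spouses, where spouses are the other parents of v's children.
Parents of N_7: N_1, N_3.
N_7 has children N_0, N_4, N_5, N_8, N_11.
Parents of each child, excluding N_7:
  N_4: N_6
  N_0: N_3, N_4, N_13
  N_11: N_3, N_6
  N_8: N_0, N_3, N_4, N_12
  N_5: N_0, N_1, N_6
MB(N_7) = {N_0, N_1, N_3, N_4, N_5, N_6, N_8, N_11, N_12, N_13}.
N_9 is neither a parent, child, nor co-parent of N_7, so it does not belong.

N_9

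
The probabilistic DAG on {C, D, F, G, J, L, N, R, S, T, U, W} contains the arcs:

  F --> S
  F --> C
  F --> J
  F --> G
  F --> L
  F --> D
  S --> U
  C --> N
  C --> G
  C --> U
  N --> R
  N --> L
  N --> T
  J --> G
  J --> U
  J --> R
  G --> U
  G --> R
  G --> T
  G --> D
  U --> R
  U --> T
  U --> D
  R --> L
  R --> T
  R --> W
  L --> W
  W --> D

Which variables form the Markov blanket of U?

{C, D, F, G, J, N, R, S, T, W}

A node's Markov blanket = Pa ∪ Ch ∪ (parents of Ch other than the node itself).
Parents of U: C, G, J, S.
Children of U: D, R, T.
Co-parents of U (other parents of its children):
  R: G, J, N
  T: G, N, R
  D: F, G, W
Taking the union gives {C, D, F, G, J, N, R, S, T, W}.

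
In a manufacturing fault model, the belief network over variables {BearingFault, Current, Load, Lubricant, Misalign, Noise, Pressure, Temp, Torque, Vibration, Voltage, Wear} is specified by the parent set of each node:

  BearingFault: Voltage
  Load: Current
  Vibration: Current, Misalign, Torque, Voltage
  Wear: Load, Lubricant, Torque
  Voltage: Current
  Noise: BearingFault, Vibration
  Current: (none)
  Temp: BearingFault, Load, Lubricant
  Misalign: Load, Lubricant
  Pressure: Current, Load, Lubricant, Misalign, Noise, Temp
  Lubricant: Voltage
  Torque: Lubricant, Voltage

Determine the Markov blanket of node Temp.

By definition, MB(Temp) is built from Temp's parents, Temp's children, and the co-parents of Temp.
Pa(Temp) = {BearingFault, Load, Lubricant}.
Temp's children: Pressure.
Other parents of Temp's children:
  Pressure also has parents Current, Load, Lubricant, Misalign, Noise.
Union: {BearingFault, Load, Lubricant} ∪ {Pressure} ∪ {Current, Load, Lubricant, Misalign, Noise} = {BearingFault, Current, Load, Lubricant, Misalign, Noise, Pressure}.

{BearingFault, Current, Load, Lubricant, Misalign, Noise, Pressure}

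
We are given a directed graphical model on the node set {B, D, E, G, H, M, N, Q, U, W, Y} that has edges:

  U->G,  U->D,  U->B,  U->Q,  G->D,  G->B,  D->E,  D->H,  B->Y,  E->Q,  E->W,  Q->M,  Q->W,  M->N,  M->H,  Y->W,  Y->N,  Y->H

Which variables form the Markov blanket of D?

{E, G, H, M, U, Y}

A node's Markov blanket = Pa ∪ Ch ∪ (parents of Ch other than the node itself).
Parents of D: G, U.
D has children E, H.
For each child, the remaining parents (spouses of D):
  E: —
  H: M, Y
Union: {G, U} ∪ {E, H} ∪ {M, Y} = {E, G, H, M, U, Y}.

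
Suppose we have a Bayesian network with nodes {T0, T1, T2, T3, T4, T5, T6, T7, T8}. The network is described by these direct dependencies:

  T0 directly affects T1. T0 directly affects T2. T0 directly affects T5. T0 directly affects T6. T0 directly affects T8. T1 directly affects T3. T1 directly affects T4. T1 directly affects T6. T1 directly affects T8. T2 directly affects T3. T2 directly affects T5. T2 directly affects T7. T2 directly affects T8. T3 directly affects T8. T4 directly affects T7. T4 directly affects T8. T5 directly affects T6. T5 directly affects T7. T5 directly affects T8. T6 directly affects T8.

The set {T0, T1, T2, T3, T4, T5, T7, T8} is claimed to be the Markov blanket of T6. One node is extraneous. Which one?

By definition, MB(T6) is built from T6's parents, T6's children, and the co-parents of T6.
Ch(T6) = {T8}.
T6 has parents T0, T1, T5.
For each child, the remaining parents (spouses of T6):
  T8's other parents are T0, T1, T2, T3, T4, T5.
MB(T6) = {T0, T1, T2, T3, T4, T5, T8}.
T7 is neither a parent, child, nor co-parent of T6, so it does not belong.

T7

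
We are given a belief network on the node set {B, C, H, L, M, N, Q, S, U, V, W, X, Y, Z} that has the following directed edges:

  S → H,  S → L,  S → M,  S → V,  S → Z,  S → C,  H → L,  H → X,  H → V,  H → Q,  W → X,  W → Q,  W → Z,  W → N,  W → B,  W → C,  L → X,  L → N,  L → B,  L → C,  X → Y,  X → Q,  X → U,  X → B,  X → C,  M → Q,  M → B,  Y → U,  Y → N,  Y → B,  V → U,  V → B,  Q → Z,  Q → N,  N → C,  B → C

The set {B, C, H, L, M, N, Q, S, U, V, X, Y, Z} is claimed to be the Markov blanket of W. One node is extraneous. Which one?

W's children: B, C, N, Q, X, Z.
W has no parents.
For each child, the remaining parents (spouses of W):
  X: H, L
  Q: H, M, X
  Z: Q, S
  N: L, Q, Y
  B: L, M, V, X, Y
  C: B, L, N, S, X
MB(W) = {B, C, H, L, M, N, Q, S, V, X, Y, Z}.
U is neither a parent, child, nor co-parent of W, so it does not belong.

U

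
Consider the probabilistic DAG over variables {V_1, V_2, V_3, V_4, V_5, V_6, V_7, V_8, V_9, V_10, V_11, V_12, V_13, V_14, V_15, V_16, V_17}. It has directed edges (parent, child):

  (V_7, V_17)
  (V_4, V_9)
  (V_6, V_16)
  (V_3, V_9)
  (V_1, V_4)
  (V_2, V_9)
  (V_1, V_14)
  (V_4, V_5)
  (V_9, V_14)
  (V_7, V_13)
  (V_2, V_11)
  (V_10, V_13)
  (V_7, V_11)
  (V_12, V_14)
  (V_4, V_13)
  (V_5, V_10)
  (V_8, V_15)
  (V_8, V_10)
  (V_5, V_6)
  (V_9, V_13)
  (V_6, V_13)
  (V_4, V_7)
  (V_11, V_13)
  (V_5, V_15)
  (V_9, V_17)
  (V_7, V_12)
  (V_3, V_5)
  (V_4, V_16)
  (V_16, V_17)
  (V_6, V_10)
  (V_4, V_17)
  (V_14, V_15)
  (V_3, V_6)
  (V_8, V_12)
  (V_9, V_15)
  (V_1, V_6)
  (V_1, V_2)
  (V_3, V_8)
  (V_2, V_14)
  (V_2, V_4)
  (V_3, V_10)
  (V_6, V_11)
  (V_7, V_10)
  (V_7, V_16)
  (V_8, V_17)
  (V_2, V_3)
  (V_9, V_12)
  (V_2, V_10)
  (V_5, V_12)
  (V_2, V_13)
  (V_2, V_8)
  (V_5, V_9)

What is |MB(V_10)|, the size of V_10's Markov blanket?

Recall MB(v) = parents ∪ children ∪ spouses, where spouses are the other parents of v's children.
Children of V_10: V_13.
Pa(V_10) = {V_2, V_3, V_5, V_6, V_7, V_8}.
Co-parents of V_10 (other parents of its children):
  V_13 also has parents V_2, V_4, V_6, V_7, V_9, V_11.
MB(V_10) = {V_2, V_3, V_4, V_5, V_6, V_7, V_8, V_9, V_11, V_13}, which has 10 nodes.

10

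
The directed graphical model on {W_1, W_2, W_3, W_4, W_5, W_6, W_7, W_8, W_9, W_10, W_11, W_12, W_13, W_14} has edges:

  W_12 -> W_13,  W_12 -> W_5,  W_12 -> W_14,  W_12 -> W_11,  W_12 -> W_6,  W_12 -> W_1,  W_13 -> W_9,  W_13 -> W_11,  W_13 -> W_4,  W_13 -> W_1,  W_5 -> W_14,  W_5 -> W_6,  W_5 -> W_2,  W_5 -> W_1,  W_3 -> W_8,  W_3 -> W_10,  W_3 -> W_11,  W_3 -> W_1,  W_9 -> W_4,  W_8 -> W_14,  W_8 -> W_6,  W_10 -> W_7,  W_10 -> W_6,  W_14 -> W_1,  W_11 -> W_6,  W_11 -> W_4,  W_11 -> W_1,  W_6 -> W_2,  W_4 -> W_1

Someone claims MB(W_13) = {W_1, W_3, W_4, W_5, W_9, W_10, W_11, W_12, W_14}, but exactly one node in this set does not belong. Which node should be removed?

Parents of W_13: W_12.
W_13's children: W_1, W_4, W_9, W_11.
Parents of each child, excluding W_13:
  W_9: —
  W_11: W_3, W_12
  W_4: W_9, W_11
  W_1: W_3, W_4, W_5, W_11, W_12, W_14
MB(W_13) = {W_1, W_3, W_4, W_5, W_9, W_11, W_12, W_14}.
W_10 is neither a parent, child, nor co-parent of W_13, so it does not belong.

W_10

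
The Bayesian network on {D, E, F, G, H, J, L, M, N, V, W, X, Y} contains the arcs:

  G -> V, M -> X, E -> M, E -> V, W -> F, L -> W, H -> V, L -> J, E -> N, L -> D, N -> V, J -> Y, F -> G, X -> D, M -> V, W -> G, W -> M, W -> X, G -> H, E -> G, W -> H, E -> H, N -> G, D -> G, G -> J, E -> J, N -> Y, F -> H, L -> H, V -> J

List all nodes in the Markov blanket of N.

Pa(N) = {E}.
Ch(N) = {G, V, Y}.
Co-parents of N (other parents of its children):
  G: D, E, F, W
  V: E, G, H, M
  Y: J
MB(N) = {D, E, F, G, H, J, M, V, W, Y}.

{D, E, F, G, H, J, M, V, W, Y}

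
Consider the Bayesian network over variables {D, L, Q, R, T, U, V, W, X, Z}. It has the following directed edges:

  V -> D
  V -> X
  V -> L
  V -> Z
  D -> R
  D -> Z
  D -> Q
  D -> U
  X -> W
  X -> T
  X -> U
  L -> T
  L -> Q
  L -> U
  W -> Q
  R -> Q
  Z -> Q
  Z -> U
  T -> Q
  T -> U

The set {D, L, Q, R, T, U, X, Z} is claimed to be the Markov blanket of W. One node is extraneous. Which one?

The Markov blanket of a node is its parents, its children, and the other parents of its children.
Pa(W) = {X}.
Children of W: Q.
Other parents of W's children:
  Q also has parents D, L, R, T, Z.
MB(W) = {D, L, Q, R, T, X, Z}.
U is neither a parent, child, nor co-parent of W, so it does not belong.

U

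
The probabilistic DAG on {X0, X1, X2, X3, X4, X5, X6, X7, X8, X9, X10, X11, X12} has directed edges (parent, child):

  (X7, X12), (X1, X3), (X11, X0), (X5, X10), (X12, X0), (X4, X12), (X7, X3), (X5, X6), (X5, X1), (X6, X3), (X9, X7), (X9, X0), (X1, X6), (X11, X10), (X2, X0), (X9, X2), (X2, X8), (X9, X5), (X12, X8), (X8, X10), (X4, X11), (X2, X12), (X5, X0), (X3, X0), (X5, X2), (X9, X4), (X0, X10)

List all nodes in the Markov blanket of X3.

{X0, X1, X2, X5, X6, X7, X9, X11, X12}

A node's Markov blanket = Pa ∪ Ch ∪ (parents of Ch other than the node itself).
X3's parents: X1, X6, X7.
X3's children: X0.
Other parents of X3's children:
  X0's other parents are X2, X5, X9, X11, X12.
So the Markov blanket of X3 is {X0, X1, X2, X5, X6, X7, X9, X11, X12}.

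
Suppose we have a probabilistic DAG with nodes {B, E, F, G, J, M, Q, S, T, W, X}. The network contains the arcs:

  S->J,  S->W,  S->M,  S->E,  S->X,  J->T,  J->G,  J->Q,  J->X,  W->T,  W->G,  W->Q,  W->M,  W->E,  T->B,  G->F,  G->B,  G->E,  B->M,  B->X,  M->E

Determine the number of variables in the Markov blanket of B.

7

By definition, MB(B) is built from B's parents, B's children, and the co-parents of B.
B has parents G, T.
B's children: M, X.
Co-parents of B (other parents of its children):
  M also has parents S, W.
  X's other parents are J, S.
MB(B) = {G, J, M, S, T, W, X}, which has 7 nodes.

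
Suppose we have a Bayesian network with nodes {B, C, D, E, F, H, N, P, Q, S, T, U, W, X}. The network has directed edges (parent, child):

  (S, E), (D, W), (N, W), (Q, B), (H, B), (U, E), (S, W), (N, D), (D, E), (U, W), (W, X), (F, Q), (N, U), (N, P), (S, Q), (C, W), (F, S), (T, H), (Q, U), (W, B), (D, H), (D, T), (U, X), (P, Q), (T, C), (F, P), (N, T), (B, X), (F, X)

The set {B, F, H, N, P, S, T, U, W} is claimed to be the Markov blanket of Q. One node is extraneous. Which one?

T

By definition, MB(Q) is built from Q's parents, Q's children, and the co-parents of Q.
Q has children B, U.
Q's parents: F, P, S.
Other parents of Q's children:
  parents(U) \ {Q} = {N}.
  B also has parents H, W.
MB(Q) = {B, F, H, N, P, S, U, W}.
T is neither a parent, child, nor co-parent of Q, so it does not belong.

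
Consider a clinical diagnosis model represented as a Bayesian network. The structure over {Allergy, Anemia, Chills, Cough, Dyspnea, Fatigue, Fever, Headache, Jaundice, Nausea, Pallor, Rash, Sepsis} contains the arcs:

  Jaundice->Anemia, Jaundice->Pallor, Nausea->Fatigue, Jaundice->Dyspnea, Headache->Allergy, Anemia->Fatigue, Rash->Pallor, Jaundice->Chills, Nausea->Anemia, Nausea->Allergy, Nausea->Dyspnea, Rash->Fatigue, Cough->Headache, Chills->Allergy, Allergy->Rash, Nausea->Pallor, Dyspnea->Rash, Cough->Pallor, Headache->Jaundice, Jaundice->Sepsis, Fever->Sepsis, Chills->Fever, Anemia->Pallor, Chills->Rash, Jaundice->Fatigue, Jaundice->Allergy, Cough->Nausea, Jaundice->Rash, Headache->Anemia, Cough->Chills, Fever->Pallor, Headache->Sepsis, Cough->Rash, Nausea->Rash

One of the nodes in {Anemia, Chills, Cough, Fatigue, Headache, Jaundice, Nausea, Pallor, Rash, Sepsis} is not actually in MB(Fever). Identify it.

Recall MB(v) = parents ∪ children ∪ spouses, where spouses are the other parents of v's children.
Pa(Fever) = {Chills}.
Children of Fever: Pallor, Sepsis.
Other parents of Fever's children:
  Sepsis: Headache, Jaundice
  Pallor: Anemia, Cough, Jaundice, Nausea, Rash
MB(Fever) = {Anemia, Chills, Cough, Headache, Jaundice, Nausea, Pallor, Rash, Sepsis}.
Fatigue is neither a parent, child, nor co-parent of Fever, so it does not belong.

Fatigue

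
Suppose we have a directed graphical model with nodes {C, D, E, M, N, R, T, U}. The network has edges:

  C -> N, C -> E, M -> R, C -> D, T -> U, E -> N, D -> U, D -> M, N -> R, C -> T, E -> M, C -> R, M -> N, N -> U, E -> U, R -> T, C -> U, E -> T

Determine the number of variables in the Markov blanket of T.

6

T has parents C, E, R.
Ch(T) = {U}.
Co-parents of T (other parents of its children):
  U: C, D, E, N
MB(T) = {C, D, E, N, R, U}, which has 6 nodes.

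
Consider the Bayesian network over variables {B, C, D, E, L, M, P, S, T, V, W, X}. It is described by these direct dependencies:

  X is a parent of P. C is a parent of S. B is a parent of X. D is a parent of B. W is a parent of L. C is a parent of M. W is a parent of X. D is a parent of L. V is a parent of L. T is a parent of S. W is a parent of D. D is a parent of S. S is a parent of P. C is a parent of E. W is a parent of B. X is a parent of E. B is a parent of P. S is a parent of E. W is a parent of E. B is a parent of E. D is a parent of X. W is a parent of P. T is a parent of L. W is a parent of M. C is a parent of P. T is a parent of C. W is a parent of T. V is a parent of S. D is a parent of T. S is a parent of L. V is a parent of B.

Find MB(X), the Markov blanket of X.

X has parents B, D, W.
Ch(X) = {E, P}.
For each child, the remaining parents (spouses of X):
  P: B, C, S, W
  E: B, C, S, W
MB(X) = {B, C, D, E, P, S, W}.

{B, C, D, E, P, S, W}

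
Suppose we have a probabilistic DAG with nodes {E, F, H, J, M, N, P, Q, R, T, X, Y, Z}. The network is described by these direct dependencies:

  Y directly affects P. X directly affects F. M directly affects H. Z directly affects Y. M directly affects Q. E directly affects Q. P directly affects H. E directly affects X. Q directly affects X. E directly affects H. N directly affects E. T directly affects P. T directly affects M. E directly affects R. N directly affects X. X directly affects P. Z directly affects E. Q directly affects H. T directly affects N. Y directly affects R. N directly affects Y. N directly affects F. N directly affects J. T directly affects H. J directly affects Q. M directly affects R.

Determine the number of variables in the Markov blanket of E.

11

By definition, MB(E) is built from E's parents, E's children, and the co-parents of E.
E's children: H, Q, R, X.
Parents of E: N, Z.
For each child, the remaining parents (spouses of E):
  Q's other parents are J, M.
  X's other parents are N, Q.
  R's other parents are M, Y.
  H's other parents are M, P, Q, T.
MB(E) = {H, J, M, N, P, Q, R, T, X, Y, Z}, which has 11 nodes.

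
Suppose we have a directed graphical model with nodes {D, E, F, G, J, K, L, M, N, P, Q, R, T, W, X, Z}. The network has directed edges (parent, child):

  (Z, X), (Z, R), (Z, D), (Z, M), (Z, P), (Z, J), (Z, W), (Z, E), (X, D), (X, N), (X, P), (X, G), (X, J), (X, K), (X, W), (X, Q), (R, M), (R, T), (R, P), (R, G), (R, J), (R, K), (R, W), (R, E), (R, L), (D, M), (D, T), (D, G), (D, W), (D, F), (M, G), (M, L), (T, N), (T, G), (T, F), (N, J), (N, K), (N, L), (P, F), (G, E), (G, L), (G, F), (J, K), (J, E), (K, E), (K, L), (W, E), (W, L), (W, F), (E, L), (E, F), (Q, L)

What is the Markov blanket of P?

Parents of P: R, X, Z.
Ch(P) = {F}.
Other parents of P's children:
  F's other parents are D, E, G, T, W.
Union: {R, X, Z} ∪ {F} ∪ {D, E, G, T, W} = {D, E, F, G, R, T, W, X, Z}.

{D, E, F, G, R, T, W, X, Z}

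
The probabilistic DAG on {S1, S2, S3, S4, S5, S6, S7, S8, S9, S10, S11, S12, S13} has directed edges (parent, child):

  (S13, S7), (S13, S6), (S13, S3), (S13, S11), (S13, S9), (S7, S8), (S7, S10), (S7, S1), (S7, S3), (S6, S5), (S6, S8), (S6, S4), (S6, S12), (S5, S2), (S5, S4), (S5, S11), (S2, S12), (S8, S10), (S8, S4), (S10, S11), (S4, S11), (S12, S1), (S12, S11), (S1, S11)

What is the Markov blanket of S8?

Pa(S8) = {S6, S7}.
S8's children: S4, S10.
Parents of each child, excluding S8:
  parents(S10) \ {S8} = {S7}.
  parents(S4) \ {S8} = {S5, S6}.
Taking the union gives {S4, S5, S6, S7, S10}.

{S4, S5, S6, S7, S10}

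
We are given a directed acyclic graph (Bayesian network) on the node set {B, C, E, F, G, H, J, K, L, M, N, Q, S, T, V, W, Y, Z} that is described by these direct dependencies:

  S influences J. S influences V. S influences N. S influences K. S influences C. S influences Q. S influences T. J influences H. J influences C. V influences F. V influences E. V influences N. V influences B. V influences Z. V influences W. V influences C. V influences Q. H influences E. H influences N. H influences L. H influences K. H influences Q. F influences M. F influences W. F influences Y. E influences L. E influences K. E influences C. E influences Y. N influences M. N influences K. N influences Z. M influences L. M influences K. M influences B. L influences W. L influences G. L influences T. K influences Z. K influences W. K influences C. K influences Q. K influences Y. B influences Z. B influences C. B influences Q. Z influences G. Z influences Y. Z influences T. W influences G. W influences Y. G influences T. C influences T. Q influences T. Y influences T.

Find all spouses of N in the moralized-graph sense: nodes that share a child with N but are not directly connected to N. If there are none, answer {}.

{B, E, F}

Children of N: K, M, Z.
  M: F
  K: E, H, M, S
  Z: B, K, V
Excluding nodes already adjacent to N (H, K, M, S, V, Z), the co-parent-only contribution is {B, E, F}.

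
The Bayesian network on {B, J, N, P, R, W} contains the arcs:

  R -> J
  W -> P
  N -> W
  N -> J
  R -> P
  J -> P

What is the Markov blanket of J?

Parents of J: N, R.
J has child P.
For each child, the remaining parents (spouses of J):
  P also has parents R, W.
Taking the union gives {N, P, R, W}.

{N, P, R, W}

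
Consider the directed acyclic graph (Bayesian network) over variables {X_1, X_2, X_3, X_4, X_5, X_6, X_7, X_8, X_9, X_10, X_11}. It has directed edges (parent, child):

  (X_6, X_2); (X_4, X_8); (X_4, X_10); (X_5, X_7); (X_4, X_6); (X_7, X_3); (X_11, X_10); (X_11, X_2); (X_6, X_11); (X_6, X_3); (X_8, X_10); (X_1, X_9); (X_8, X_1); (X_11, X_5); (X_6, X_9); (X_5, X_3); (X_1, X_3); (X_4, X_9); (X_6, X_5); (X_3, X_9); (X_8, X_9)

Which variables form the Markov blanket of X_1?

The Markov blanket of a node is its parents, its children, and the other parents of its children.
Ch(X_1) = {X_3, X_9}.
X_1's parents: X_8.
Co-parents of X_1 (other parents of its children):
  X_3: X_5, X_6, X_7
  X_9: X_3, X_4, X_6, X_8
Union: {X_8} ∪ {X_3, X_9} ∪ {X_3, X_4, X_5, X_6, X_7, X_8} = {X_3, X_4, X_5, X_6, X_7, X_8, X_9}.

{X_3, X_4, X_5, X_6, X_7, X_8, X_9}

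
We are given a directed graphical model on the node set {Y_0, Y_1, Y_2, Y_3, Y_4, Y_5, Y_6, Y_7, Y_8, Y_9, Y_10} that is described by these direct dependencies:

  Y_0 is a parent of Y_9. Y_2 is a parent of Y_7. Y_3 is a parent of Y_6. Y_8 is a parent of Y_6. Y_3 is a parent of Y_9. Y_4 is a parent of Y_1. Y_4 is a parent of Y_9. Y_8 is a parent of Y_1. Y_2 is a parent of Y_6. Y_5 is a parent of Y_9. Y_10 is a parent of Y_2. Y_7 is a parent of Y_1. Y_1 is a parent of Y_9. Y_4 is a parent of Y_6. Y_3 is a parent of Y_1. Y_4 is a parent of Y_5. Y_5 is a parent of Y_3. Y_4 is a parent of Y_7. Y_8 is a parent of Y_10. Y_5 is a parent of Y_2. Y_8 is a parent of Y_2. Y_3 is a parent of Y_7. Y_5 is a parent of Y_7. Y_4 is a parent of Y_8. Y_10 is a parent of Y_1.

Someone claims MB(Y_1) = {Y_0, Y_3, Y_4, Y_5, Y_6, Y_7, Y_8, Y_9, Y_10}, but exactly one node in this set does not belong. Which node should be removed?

Y_6

The Markov blanket of a node is its parents, its children, and the other parents of its children.
Ch(Y_1) = {Y_9}.
Pa(Y_1) = {Y_3, Y_4, Y_7, Y_8, Y_10}.
For each child, the remaining parents (spouses of Y_1):
  Y_9 also has parents Y_0, Y_3, Y_4, Y_5.
MB(Y_1) = {Y_0, Y_3, Y_4, Y_5, Y_7, Y_8, Y_9, Y_10}.
Y_6 is neither a parent, child, nor co-parent of Y_1, so it does not belong.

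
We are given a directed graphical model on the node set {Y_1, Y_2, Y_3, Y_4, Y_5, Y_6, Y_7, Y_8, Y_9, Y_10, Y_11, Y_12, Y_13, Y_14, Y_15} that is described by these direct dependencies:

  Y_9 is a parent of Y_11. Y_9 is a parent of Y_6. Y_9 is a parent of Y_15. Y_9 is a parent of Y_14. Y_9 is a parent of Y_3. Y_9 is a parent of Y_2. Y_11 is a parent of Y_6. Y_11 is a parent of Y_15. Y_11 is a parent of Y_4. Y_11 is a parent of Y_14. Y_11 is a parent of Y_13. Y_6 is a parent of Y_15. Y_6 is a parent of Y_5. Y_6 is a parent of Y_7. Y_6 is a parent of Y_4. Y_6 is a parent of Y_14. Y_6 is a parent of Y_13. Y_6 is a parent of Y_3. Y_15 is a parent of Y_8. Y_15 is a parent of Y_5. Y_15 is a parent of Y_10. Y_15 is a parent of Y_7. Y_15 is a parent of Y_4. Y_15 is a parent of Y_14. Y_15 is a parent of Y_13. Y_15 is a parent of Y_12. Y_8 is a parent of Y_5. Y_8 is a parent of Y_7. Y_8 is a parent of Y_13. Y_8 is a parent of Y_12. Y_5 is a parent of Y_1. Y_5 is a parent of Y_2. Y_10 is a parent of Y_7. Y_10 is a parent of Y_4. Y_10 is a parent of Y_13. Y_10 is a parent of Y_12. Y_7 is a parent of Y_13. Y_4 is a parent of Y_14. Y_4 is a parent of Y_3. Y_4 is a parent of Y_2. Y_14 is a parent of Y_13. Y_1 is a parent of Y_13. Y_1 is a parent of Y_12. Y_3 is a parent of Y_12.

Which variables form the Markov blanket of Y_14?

The Markov blanket of a node is its parents, its children, and the other parents of its children.
Y_14 has parents Y_4, Y_6, Y_9, Y_11, Y_15.
Y_14's children: Y_13.
Other parents of Y_14's children:
  Y_13's other parents are Y_1, Y_6, Y_7, Y_8, Y_10, Y_11, Y_15.
MB(Y_14) = {Y_1, Y_4, Y_6, Y_7, Y_8, Y_9, Y_10, Y_11, Y_13, Y_15}.

{Y_1, Y_4, Y_6, Y_7, Y_8, Y_9, Y_10, Y_11, Y_13, Y_15}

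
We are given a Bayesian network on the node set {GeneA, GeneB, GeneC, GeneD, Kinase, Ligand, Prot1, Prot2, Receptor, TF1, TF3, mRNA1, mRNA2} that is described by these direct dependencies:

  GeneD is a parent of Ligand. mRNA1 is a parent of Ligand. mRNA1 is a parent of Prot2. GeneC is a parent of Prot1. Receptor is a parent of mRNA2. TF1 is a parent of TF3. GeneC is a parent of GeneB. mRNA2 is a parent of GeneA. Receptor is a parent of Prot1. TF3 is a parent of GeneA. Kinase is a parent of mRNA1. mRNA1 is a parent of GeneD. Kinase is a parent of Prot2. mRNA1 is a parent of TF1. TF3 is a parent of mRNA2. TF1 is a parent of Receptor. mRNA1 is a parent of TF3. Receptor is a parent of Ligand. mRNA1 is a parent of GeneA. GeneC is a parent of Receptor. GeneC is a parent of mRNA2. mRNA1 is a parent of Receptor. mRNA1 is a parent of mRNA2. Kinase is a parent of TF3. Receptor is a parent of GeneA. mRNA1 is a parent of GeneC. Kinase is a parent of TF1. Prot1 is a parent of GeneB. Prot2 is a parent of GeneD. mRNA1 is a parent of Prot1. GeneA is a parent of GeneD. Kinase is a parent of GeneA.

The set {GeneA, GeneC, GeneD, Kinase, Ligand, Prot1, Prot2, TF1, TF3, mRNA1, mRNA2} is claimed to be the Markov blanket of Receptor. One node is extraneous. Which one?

Parents of Receptor: GeneC, TF1, mRNA1.
Receptor has children GeneA, Ligand, Prot1, mRNA2.
Parents of each child, excluding Receptor:
  mRNA2: GeneC, TF3, mRNA1
  Prot1: GeneC, mRNA1
  GeneA: Kinase, TF3, mRNA1, mRNA2
  Ligand: GeneD, mRNA1
MB(Receptor) = {GeneA, GeneC, GeneD, Kinase, Ligand, Prot1, TF1, TF3, mRNA1, mRNA2}.
Prot2 is neither a parent, child, nor co-parent of Receptor, so it does not belong.

Prot2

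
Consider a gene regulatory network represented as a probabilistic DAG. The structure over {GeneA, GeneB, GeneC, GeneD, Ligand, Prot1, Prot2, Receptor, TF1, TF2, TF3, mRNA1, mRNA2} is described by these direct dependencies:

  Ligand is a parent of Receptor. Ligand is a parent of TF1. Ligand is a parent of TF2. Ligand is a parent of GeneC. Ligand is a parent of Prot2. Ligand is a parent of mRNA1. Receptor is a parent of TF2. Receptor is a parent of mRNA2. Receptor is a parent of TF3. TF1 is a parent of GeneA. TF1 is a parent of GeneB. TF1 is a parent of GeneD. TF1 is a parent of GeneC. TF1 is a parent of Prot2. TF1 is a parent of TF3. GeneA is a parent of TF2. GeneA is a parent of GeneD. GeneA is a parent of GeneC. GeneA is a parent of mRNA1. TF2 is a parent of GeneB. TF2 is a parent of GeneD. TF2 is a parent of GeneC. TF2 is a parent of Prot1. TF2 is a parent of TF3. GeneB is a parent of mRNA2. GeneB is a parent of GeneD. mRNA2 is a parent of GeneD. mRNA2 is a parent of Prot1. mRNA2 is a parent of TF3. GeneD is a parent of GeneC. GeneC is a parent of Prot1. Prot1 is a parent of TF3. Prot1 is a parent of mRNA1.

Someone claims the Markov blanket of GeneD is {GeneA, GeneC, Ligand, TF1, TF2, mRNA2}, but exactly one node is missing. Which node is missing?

GeneB

Recall MB(v) = parents ∪ children ∪ spouses, where spouses are the other parents of v's children.
GeneD has parents GeneA, GeneB, TF1, TF2, mRNA2.
GeneD's children: GeneC.
Parents of each child, excluding GeneD:
  parents(GeneC) \ {GeneD} = {GeneA, Ligand, TF1, TF2}.
MB(GeneD) = {GeneA, GeneB, GeneC, Ligand, TF1, TF2, mRNA2}.
Comparing with the claimed set, GeneB is missing.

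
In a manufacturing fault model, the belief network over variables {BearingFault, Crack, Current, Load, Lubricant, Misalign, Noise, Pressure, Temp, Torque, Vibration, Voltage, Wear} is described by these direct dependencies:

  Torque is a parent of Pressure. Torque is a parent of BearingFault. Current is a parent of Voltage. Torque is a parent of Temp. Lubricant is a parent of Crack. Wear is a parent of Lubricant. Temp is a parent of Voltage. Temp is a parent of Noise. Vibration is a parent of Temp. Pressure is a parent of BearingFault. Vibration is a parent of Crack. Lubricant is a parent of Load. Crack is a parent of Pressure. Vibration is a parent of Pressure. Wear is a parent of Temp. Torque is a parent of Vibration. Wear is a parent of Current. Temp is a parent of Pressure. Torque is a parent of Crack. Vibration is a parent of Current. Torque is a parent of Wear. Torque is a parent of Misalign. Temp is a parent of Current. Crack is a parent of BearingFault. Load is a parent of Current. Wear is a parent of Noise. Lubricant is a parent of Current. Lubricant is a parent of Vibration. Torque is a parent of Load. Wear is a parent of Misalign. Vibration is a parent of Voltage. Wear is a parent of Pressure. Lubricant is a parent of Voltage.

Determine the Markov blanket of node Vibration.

Parents of Vibration: Lubricant, Torque.
Vibration has children Crack, Current, Pressure, Temp, Voltage.
Co-parents of Vibration (other parents of its children):
  Temp's other parents are Torque, Wear.
  Crack's other parents are Lubricant, Torque.
  parents(Current) \ {Vibration} = {Load, Lubricant, Temp, Wear}.
  Voltage also has parents Current, Lubricant, Temp.
  parents(Pressure) \ {Vibration} = {Crack, Temp, Torque, Wear}.
MB(Vibration) = {Crack, Current, Load, Lubricant, Pressure, Temp, Torque, Voltage, Wear}.

{Crack, Current, Load, Lubricant, Pressure, Temp, Torque, Voltage, Wear}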